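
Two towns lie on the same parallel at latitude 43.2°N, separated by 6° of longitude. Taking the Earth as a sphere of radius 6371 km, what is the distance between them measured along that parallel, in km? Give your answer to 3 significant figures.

Arc length along a parallel = R cos φ · Δλ (with Δλ in radians).
= 6371 × cos 43.2° × (6° × π/180) = 6371 × 0.7290 × 0.1047 ≈ 486 km.

486 km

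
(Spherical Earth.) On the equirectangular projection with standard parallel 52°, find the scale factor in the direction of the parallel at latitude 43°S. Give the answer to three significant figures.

In the equirectangular projection with standard parallel φ₀ = 52° (x = Rλ cos φ₀, y = Rφ), meridians are true-scale (h = 1) and the parallel scale is k = cos φ₀ / cos φ.
k = cos 52° / cos 43° = 0.6157/0.7314 = 0.8418.

0.842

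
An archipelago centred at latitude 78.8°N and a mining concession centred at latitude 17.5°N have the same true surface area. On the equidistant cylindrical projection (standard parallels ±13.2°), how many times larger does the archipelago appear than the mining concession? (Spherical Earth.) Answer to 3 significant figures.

4.91

In the equirectangular projection with standard parallel φ₀ = 13.2° (x = Rλ cos φ₀, y = Rφ), meridians are true-scale (h = 1) and the parallel scale is k = cos φ₀ / cos φ.
Areal scale at 78.8°: h·k = 1.000 × 5.012 = 5.012.
Areal scale at 17.5°: h·k = 1.000 × 1.021 = 1.021.
Ratio = 5.012/1.021 ≈ 4.91.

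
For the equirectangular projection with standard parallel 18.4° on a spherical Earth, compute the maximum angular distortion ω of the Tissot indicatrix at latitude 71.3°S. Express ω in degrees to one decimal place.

59.3°

With standard parallel φ₀ = 18.4°, the equirectangular projection gives x = Rλ cos φ₀, y = Rφ, so h = 1 and k = cos 18.4° / cos φ.
At 71.3°: h = 1.000, k = 2.960; principal scales a = 2.960, b = 1.000.
sin(ω/2) = (a − b)/(a + b) = 1.960/3.960 = 0.4949, so ω = 2 arcsin(0.4949) ≈ 59.3°.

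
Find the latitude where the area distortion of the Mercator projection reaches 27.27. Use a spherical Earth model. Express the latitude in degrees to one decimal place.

Mercator areal scale is sec²φ.
sec²φ = 27.27  ⇒  cos²φ = 0.03667  ⇒  cos φ = 0.1915.
φ = arccos(0.1915) ≈ 79.0°.

79.0°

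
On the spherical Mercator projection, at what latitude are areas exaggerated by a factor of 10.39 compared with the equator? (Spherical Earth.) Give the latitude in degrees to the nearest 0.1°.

Mercator areal scale is sec²φ.
sec²φ = 10.39  ⇒  cos²φ = 0.09625  ⇒  cos φ = 0.3102.
φ = arccos(0.3102) ≈ 71.9°.

71.9°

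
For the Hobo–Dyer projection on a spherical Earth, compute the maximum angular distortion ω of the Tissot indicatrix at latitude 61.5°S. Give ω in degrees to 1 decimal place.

The Hobo–Dyer projection is cylindrical equal-area with φ₀ = 37.5°. Cylindrical equal-area (φ₀ = 37.5°): h = cos φ / cos 37.5° along meridians, k = cos 37.5° / cos φ along parallels; h·k = 1.
At 61.5°: h = 0.6014, k = 1.663; principal scales a = 1.663, b = 0.6014.
sin(ω/2) = (a − b)/(a + b) = 1.061/2.264 = 0.4687, so ω = 2 arcsin(0.4687) ≈ 55.9°.

55.9°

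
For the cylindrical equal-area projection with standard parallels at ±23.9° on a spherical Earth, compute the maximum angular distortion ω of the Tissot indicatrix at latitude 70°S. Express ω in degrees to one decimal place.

98.0°

A cylindrical equal-area projection with standard parallel φ₀ has meridian scale h = cos φ / cos φ₀ and parallel scale k = cos φ₀ / cos φ (so areas are preserved, h·k = 1).
At 70°: h = 0.3741, k = 2.673; principal scales a = 2.673, b = 0.3741.
sin(ω/2) = (a − b)/(a + b) = 2.299/3.047 = 0.7545, so ω = 2 arcsin(0.7545) ≈ 98.0°.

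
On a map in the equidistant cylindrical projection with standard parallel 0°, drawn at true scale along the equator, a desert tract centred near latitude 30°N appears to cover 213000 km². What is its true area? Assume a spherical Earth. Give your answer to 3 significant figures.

Plate carrée maps x = Rλ, y = Rφ. The meridian scale is h = 1 and the parallel scale is k = 1/cos φ = sec φ.
Areal scale = h·k = 1 × sec φ; at 30°, h = 1.000, k = 1.155, so h·k = 1.155.
True area = apparent / (areal scale) = 213000 / 1.155 ≈ 184000 km².

184000 km²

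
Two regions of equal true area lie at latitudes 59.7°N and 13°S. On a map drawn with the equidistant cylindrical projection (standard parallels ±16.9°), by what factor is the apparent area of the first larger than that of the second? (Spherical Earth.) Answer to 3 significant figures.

1.93

The equidistant cylindrical projection with φ₀ = 16.9° has h = 1 (meridians true) and k = cos φ₀ / cos φ along parallels.
Areal scale at 59.7°: h·k = 1.000 × 1.896 = 1.896.
Areal scale at 13°: h·k = 1.000 × 0.9820 = 0.9820.
Ratio = 1.896/0.9820 ≈ 1.93.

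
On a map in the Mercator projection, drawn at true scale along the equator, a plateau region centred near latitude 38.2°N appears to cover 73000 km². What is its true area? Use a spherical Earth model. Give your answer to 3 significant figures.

45100 km²

For Mercator, h = k = sec φ (a conformal cylindrical projection has a single point scale, 1/cos φ).
Areal scale = k² = sec²φ = 1/cos²(38.2°) = 1/0.7859² = 1.619.
True area = apparent / (areal scale) = 73000 / 1.619 ≈ 45100 km².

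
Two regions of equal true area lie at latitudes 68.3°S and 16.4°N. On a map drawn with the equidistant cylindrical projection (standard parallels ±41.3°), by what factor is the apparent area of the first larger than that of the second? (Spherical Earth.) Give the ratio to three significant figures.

The equidistant cylindrical projection with φ₀ = 41.3° has h = 1 (meridians true) and k = cos φ₀ / cos φ along parallels.
Areal scale at 68.3°: h·k = 1.000 × 2.032 = 2.032.
Areal scale at 16.4°: h·k = 1.000 × 0.7831 = 0.7831.
Ratio = 2.032/0.7831 ≈ 2.59.

2.59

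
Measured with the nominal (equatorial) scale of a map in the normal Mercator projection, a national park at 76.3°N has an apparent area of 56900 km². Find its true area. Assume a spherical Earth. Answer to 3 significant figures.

Mercator is conformal, so the point scale is isotropic: h = k = sec φ = 1/cos φ.
Areal scale = k² = sec²φ = 1/cos²(76.3°) = 1/0.2368² = 17.83.
True area = apparent / (areal scale) = 56900 / 17.83 ≈ 3190 km².

3190 km²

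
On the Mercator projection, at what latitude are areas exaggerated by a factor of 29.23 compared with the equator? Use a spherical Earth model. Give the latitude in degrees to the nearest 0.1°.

79.3°

Mercator areal scale is sec²φ.
sec²φ = 29.23  ⇒  cos²φ = 0.03421  ⇒  cos φ = 0.1850.
φ = arccos(0.1850) ≈ 79.3°.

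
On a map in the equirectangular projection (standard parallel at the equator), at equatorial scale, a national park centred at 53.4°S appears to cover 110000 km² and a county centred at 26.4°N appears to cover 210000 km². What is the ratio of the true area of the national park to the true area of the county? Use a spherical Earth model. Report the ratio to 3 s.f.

Plate carrée has h = 1 and k = sec φ, giving areal scale sec φ; true area = (apparent area) · cos φ.
True area of national park: 110000 × cos(53.4°) = 110000 × 0.5962 = 65580 km².
True area of county: 210000 × cos(26.4°) = 210000 × 0.8957 = 188100 km².
Ratio = 65580 / 188100 ≈ 0.349.

0.349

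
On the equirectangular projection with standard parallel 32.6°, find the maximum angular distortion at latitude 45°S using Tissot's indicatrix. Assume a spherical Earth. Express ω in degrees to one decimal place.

10.0°

In the equirectangular projection with standard parallel φ₀ = 32.6° (x = Rλ cos φ₀, y = Rφ), meridians are true-scale (h = 1) and the parallel scale is k = cos φ₀ / cos φ.
At 45°: h = 1.000, k = 1.191; principal scales a = 1.191, b = 1.000.
sin(ω/2) = (a − b)/(a + b) = 0.1914/2.191 = 0.08734, so ω = 2 arcsin(0.08734) ≈ 10.0°.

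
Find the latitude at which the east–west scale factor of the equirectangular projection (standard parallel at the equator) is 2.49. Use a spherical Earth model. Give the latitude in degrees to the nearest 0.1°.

Plate carrée: h = 1, k = sec φ along parallels.
sec φ = 2.49  ⇒  cos φ = 0.4016  ⇒  φ ≈ 66.3°.

66.3°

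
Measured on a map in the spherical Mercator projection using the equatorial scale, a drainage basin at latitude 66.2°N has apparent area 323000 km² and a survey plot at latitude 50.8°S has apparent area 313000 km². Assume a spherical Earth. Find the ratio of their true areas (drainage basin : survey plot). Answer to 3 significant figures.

Since Mercator area scale is 1/cos²φ, the true area equals the apparent area multiplied by cos²φ.
True area of drainage basin: 323000 × cos²(66.2°) = 323000 × 0.1628 = 52600 km².
True area of survey plot: 313000 × cos²(50.8°) = 313000 × 0.3995 = 125000 km².
Ratio = 52600 / 125000 ≈ 0.421.

0.421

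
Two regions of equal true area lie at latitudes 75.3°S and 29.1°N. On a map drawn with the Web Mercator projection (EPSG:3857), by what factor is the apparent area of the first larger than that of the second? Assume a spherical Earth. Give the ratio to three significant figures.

11.9

Mercator areal scale is sec²φ.
At 75.3°: sec²(75.3°) = 1/0.2538² = 15.53.
At 29.1°: sec²(29.1°) = 1/0.8738² = 1.310.
Ratio = 15.53/1.310 = cos²(29.1°)/cos²(75.3°) ≈ 11.9.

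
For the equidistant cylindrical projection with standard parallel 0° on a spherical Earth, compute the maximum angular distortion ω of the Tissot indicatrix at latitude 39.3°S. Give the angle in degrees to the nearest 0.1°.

Plate carrée maps x = Rλ, y = Rφ. The meridian scale is h = 1 and the parallel scale is k = 1/cos φ = sec φ.
At 39.3°: h = 1.000, k = 1.292; principal scales a = 1.292, b = 1.000.
sin(ω/2) = (a − b)/(a + b) = 0.2923/2.292 = 0.1275, so ω = 2 arcsin(0.1275) ≈ 14.6°.

14.6°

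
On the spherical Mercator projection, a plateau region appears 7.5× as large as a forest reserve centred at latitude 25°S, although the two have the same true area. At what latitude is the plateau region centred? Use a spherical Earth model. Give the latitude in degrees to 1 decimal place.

Mercator areal scale is sec²φ, so apparent-area ratio = sec²φ₁ / sec²φ₂ = cos²φ₂ / cos²φ₁.
cos²φ₂ / cos²φ₁ = 7.5  ⇒  cos φ₁ = cos 25° / √7.5 = 0.9063/2.739 = 0.3309.
φ₁ = arccos(0.3309) ≈ 70.7°.

70.7°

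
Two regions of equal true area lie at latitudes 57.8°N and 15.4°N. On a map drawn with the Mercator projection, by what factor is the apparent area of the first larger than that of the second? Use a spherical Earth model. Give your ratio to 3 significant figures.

On Mercator, area is exaggerated by sec²φ = 1/cos²φ.
At 57.8°: sec²(57.8°) = 1/0.5329² = 3.522.
At 15.4°: sec²(15.4°) = 1/0.9641² = 1.076.
Ratio = 3.522/1.076 = cos²(15.4°)/cos²(57.8°) ≈ 3.27.

3.27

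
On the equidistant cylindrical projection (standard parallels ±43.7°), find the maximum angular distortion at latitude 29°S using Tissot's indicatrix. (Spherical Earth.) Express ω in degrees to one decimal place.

10.9°

In the equirectangular projection with standard parallel φ₀ = 43.7° (x = Rλ cos φ₀, y = Rφ), meridians are true-scale (h = 1) and the parallel scale is k = cos φ₀ / cos φ.
At 29°: h = 1.000, k = 0.8266; principal scales a = 1.000, b = 0.8266.
sin(ω/2) = (a − b)/(a + b) = 0.1734/1.827 = 0.09493, so ω = 2 arcsin(0.09493) ≈ 10.9°.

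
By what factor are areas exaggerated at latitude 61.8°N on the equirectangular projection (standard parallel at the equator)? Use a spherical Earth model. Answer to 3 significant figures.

2.12

In the plate carrée (x = Rλ, y = Rφ), meridians are true-scale (h = 1) and parallels are stretched by k = sec φ.
Areal scale = h·k = 1 × sec φ; at 61.8°, h = 1.000, k = 2.116, so h·k = 2.116.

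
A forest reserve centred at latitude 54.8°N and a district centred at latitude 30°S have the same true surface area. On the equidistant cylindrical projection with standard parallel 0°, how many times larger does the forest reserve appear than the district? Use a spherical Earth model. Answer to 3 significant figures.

1.50

In the plate carrée (x = Rλ, y = Rφ), meridians are true-scale (h = 1) and parallels are stretched by k = sec φ.
Areal scale at 54.8°: h·k = 1.000 × 1.735 = 1.735.
Areal scale at 30°: h·k = 1.000 × 1.155 = 1.155.
Ratio = 1.735/1.155 ≈ 1.50.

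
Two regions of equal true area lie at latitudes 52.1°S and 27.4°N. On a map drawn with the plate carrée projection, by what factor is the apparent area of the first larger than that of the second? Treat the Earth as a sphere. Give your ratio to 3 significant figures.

In the plate carrée (x = Rλ, y = Rφ), meridians are true-scale (h = 1) and parallels are stretched by k = sec φ.
Areal scale at 52.1°: h·k = 1.000 × 1.628 = 1.628.
Areal scale at 27.4°: h·k = 1.000 × 1.126 = 1.126.
Ratio = 1.628/1.126 ≈ 1.45.

1.45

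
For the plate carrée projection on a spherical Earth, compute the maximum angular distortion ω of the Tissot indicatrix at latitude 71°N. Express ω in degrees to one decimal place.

For the equirectangular projection with φ₀ = 0 (plate carrée), h = 1 along meridians and k = sec φ along parallels.
At 71°: h = 1.000, k = 3.072; principal scales a = 3.072, b = 1.000.
sin(ω/2) = (a − b)/(a + b) = 2.072/4.072 = 0.5088, so ω = 2 arcsin(0.5088) ≈ 61.2°.

61.2°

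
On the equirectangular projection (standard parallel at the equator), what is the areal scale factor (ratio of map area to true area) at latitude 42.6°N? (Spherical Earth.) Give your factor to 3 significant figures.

Plate carrée maps x = Rλ, y = Rφ. The meridian scale is h = 1 and the parallel scale is k = 1/cos φ = sec φ.
Areal scale = h·k = 1 × sec φ; at 42.6°, h = 1.000, k = 1.359, so h·k = 1.359.

1.36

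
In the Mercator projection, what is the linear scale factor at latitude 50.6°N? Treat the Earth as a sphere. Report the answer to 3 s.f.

The Mercator projection is conformal; its linear scale factor is the same in every direction and equals sec φ = 1/cos φ.
k = 1/cos 50.6° = 1/0.6347 = 1.575.

1.58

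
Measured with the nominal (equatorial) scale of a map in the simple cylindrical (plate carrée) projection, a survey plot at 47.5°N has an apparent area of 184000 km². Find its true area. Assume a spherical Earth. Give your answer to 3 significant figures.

124000 km²

Plate carrée maps x = Rλ, y = Rφ. The meridian scale is h = 1 and the parallel scale is k = 1/cos φ = sec φ.
Areal scale = h·k = 1 × sec φ; at 47.5°, h = 1.000, k = 1.480, so h·k = 1.480.
True area = apparent / (areal scale) = 184000 / 1.480 ≈ 124000 km².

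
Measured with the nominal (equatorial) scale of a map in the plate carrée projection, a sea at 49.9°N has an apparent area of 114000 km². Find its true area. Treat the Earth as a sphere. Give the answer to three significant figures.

In the plate carrée (x = Rλ, y = Rφ), meridians are true-scale (h = 1) and parallels are stretched by k = sec φ.
Areal scale = h·k = 1 × sec φ; at 49.9°, h = 1.000, k = 1.552, so h·k = 1.552.
True area = apparent / (areal scale) = 114000 / 1.552 ≈ 73400 km².

73400 km²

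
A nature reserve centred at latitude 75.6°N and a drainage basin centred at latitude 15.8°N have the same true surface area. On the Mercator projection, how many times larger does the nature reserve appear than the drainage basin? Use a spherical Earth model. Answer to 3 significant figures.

15.0

Mercator is conformal with k = sec φ, so areal scale = k² = sec²φ.
At 75.6°: sec²(75.6°) = 1/0.2487² = 16.17.
At 15.8°: sec²(15.8°) = 1/0.9622² = 1.080.
Ratio = 16.17/1.080 = cos²(15.8°)/cos²(75.6°) ≈ 15.0.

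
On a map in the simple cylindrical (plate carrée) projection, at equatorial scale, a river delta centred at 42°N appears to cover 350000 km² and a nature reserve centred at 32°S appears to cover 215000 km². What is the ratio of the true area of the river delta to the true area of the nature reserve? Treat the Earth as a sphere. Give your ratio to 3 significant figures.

On the plate carrée, areal scale = h·k = 1 × sec φ, so true area = apparent × cos φ.
True area of river delta: 350000 × cos(42°) = 350000 × 0.7431 = 260100 km².
True area of nature reserve: 215000 × cos(32°) = 215000 × 0.8480 = 182300 km².
Ratio = 260100 / 182300 ≈ 1.43.

1.43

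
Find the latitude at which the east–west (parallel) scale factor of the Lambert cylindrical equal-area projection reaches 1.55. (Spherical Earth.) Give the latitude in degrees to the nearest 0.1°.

49.8°

The Lambert cylindrical equal-area projection is the cylindrical equal-area projection with its standard parallel at the equator (φ₀ = 0). A cylindrical equal-area projection with standard parallel φ₀ has meridian scale h = cos φ / cos φ₀ and parallel scale k = cos φ₀ / cos φ (so areas are preserved, h·k = 1).
k = cos φ₀ / cos φ = 1.55  ⇒  cos φ = cos 0° / 1.55 = 0.6452.
φ = arccos(0.6452) ≈ 49.8°.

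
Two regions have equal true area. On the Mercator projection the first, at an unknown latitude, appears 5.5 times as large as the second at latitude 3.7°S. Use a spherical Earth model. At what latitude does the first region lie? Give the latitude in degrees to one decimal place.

64.8°

Mercator areal scale is sec²φ, so apparent-area ratio = sec²φ₁ / sec²φ₂ = cos²φ₂ / cos²φ₁.
cos²φ₂ / cos²φ₁ = 5.5  ⇒  cos φ₁ = cos 3.7° / √5.5 = 0.9979/2.345 = 0.4255.
φ₁ = arccos(0.4255) ≈ 64.8°.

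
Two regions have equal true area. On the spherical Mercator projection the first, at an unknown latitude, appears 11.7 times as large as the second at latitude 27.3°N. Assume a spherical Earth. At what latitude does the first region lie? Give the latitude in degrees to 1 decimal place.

Mercator areal scale is sec²φ, so apparent-area ratio = sec²φ₁ / sec²φ₂ = cos²φ₂ / cos²φ₁.
cos²φ₂ / cos²φ₁ = 11.7  ⇒  cos φ₁ = cos 27.3° / √11.7 = 0.8886/3.421 = 0.2598.
φ₁ = arccos(0.2598) ≈ 74.9°.

74.9°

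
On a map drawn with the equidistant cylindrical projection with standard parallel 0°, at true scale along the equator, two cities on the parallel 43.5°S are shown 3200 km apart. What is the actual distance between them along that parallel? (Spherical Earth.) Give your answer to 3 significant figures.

Plate carrée maps x = Rλ, y = Rφ. The meridian scale is h = 1 and the parallel scale is k = 1/cos φ = sec φ.
Along the parallel at 43.5°, map distances are exaggerated by k = sec 43.5° = 1.379.
True distance = 3200 / 1.379 = 3200 × cos 43.5° ≈ 2320 km.

2320 km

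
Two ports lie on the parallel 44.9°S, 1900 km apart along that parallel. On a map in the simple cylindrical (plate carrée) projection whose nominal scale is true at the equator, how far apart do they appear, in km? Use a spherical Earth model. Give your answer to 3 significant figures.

2680 km

For the equirectangular projection with φ₀ = 0 (plate carrée), h = 1 along meridians and k = sec φ along parallels.
Along the parallel, k = sec 44.9° = 1/0.7083 = 1.412.
Map distance = 1900 × 1.412 ≈ 2680 km.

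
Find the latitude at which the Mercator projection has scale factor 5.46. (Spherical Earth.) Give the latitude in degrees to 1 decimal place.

Mercator scale is k = sec φ = 1/cos φ.
1/cos φ = 5.46  ⇒  cos φ = 0.1832  ⇒  φ = arccos(0.1832) ≈ 79.4°.

79.4°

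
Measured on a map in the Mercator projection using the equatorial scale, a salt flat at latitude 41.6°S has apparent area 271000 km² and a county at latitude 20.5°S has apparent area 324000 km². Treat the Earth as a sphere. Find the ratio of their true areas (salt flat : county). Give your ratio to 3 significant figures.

On Mercator the areal scale is sec²φ, so true area = apparent × cos²φ.
True area of salt flat: 271000 × cos²(41.6°) = 271000 × 0.5592 = 151500 km².
True area of county: 324000 × cos²(20.5°) = 324000 × 0.8774 = 284300 km².
Ratio = 151500 / 284300 ≈ 0.533.

0.533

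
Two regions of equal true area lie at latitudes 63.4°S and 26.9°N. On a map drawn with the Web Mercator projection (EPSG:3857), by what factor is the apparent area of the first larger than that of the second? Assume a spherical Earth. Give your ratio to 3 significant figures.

3.97

On Mercator, area is exaggerated by sec²φ = 1/cos²φ.
At 63.4°: sec²(63.4°) = 1/0.4478² = 4.988.
At 26.9°: sec²(26.9°) = 1/0.8918² = 1.257.
Ratio = 4.988/1.257 = cos²(26.9°)/cos²(63.4°) ≈ 3.97.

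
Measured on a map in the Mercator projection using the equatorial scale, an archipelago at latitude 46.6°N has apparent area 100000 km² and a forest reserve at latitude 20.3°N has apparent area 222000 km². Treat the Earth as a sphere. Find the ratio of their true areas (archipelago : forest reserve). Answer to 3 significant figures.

On Mercator the areal scale is sec²φ, so true area = apparent × cos²φ.
True area of archipelago: 100000 × cos²(46.6°) = 100000 × 0.4721 = 47210 km².
True area of forest reserve: 222000 × cos²(20.3°) = 222000 × 0.8796 = 195300 km².
Ratio = 47210 / 195300 ≈ 0.242.

0.242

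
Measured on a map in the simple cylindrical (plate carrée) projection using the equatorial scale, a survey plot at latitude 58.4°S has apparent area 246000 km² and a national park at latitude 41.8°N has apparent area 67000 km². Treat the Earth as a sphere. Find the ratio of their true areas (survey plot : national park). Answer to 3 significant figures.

On the plate carrée, areal scale = h·k = 1 × sec φ, so true area = apparent × cos φ.
True area of survey plot: 246000 × cos(58.4°) = 246000 × 0.5240 = 128900 km².
True area of national park: 67000 × cos(41.8°) = 67000 × 0.7455 = 49950 km².
Ratio = 128900 / 49950 ≈ 2.58.

2.58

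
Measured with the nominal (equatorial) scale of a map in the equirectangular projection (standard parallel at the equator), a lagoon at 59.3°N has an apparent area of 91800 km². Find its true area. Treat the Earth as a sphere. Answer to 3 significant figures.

Plate carrée maps x = Rλ, y = Rφ. The meridian scale is h = 1 and the parallel scale is k = 1/cos φ = sec φ.
Areal scale = h·k = 1 × sec φ; at 59.3°, h = 1.000, k = 1.959, so h·k = 1.959.
True area = apparent / (areal scale) = 91800 / 1.959 ≈ 46900 km².

46900 km²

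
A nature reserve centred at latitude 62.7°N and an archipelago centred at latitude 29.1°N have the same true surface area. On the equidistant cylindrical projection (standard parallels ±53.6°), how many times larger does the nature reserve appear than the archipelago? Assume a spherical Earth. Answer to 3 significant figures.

1.91

In the equirectangular projection with standard parallel φ₀ = 53.6° (x = Rλ cos φ₀, y = Rφ), meridians are true-scale (h = 1) and the parallel scale is k = cos φ₀ / cos φ.
Areal scale at 62.7°: h·k = 1.000 × 1.294 = 1.294.
Areal scale at 29.1°: h·k = 1.000 × 0.6791 = 0.6791.
Ratio = 1.294/0.6791 ≈ 1.91.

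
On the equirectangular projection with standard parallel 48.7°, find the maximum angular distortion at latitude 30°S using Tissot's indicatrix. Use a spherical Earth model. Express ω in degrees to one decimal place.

In the equirectangular projection with standard parallel φ₀ = 48.7° (x = Rλ cos φ₀, y = Rφ), meridians are true-scale (h = 1) and the parallel scale is k = cos φ₀ / cos φ.
At 30°: h = 1.000, k = 0.7621; principal scales a = 1.000, b = 0.7621.
sin(ω/2) = (a − b)/(a + b) = 0.2379/1.762 = 0.1350, so ω = 2 arcsin(0.1350) ≈ 15.5°.

15.5°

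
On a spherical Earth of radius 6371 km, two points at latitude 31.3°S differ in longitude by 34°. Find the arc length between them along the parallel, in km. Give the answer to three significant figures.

3230 km

Arc length along a parallel = R cos φ · Δλ (with Δλ in radians).
= 6371 × cos 31.3° × (34° × π/180) = 6371 × 0.8545 × 0.5934 ≈ 3230 km.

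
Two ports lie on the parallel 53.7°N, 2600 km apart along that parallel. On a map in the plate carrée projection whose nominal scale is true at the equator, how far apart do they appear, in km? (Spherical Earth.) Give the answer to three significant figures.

For the equirectangular projection with φ₀ = 0 (plate carrée), h = 1 along meridians and k = sec φ along parallels.
Along the parallel, k = sec 53.7° = 1/0.5920 = 1.689.
Map distance = 2600 × 1.689 ≈ 4390 km.

4390 km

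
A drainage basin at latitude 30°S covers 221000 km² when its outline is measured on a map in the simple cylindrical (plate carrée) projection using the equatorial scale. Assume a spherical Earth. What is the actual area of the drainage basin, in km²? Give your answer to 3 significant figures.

In the plate carrée (x = Rλ, y = Rφ), meridians are true-scale (h = 1) and parallels are stretched by k = sec φ.
Areal scale = h·k = 1 × sec φ; at 30°, h = 1.000, k = 1.155, so h·k = 1.155.
True area = apparent / (areal scale) = 221000 / 1.155 ≈ 191000 km².

191000 km²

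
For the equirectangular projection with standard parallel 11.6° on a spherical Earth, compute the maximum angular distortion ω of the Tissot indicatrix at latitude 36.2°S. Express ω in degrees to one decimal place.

11.1°

The equidistant cylindrical projection with φ₀ = 11.6° has h = 1 (meridians true) and k = cos φ₀ / cos φ along parallels.
At 36.2°: h = 1.000, k = 1.214; principal scales a = 1.214, b = 1.000.
sin(ω/2) = (a − b)/(a + b) = 0.2139/2.214 = 0.09662, so ω = 2 arcsin(0.09662) ≈ 11.1°.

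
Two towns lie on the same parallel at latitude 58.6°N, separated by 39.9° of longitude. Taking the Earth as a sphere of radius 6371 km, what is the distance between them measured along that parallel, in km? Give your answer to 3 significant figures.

2310 km

Arc length along a parallel = R cos φ · Δλ (with Δλ in radians).
= 6371 × cos 58.6° × (39.9° × π/180) = 6371 × 0.5210 × 0.6964 ≈ 2310 km.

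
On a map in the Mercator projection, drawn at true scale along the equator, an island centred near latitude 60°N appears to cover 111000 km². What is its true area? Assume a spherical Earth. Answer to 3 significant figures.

Mercator is conformal, so the point scale is isotropic: h = k = sec φ = 1/cos φ.
Areal scale = k² = sec²φ = 1/cos²(60°) = 1/0.5000² = 4.000.
True area = apparent / (areal scale) = 111000 / 4.000 ≈ 27800 km².

27800 km²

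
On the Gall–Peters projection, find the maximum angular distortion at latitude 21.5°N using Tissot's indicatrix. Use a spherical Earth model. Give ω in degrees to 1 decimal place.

Gall–Peters is a cylindrical equal-area projection with standard parallels at ±45°. Cylindrical equal-area (φ₀ = 45°): h = cos φ / cos 45° along meridians, k = cos 45° / cos φ along parallels; h·k = 1.
At 21.5°: h = 1.316, k = 0.7600; principal scales a = 1.316, b = 0.7600.
sin(ω/2) = (a − b)/(a + b) = 0.5558/2.076 = 0.2678, so ω = 2 arcsin(0.2678) ≈ 31.1°.

31.1°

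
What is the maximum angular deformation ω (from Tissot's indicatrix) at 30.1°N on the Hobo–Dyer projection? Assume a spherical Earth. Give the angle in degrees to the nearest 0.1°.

Hobo–Dyer is a cylindrical equal-area projection with standard parallels at ±37.5°. Cylindrical equal-area (φ₀ = 37.5°): h = cos φ / cos 37.5° along meridians, k = cos 37.5° / cos φ along parallels; h·k = 1.
At 30.1°: h = 1.090, k = 0.9170; principal scales a = 1.090, b = 0.9170.
sin(ω/2) = (a − b)/(a + b) = 0.1735/2.008 = 0.08642, so ω = 2 arcsin(0.08642) ≈ 9.9°.

9.9°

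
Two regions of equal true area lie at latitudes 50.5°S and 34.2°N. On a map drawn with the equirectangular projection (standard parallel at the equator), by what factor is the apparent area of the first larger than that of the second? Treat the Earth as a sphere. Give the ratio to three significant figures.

1.30

For the equirectangular projection with φ₀ = 0 (plate carrée), h = 1 along meridians and k = sec φ along parallels.
Areal scale at 50.5°: h·k = 1.000 × 1.572 = 1.572.
Areal scale at 34.2°: h·k = 1.000 × 1.209 = 1.209.
Ratio = 1.572/1.209 ≈ 1.30.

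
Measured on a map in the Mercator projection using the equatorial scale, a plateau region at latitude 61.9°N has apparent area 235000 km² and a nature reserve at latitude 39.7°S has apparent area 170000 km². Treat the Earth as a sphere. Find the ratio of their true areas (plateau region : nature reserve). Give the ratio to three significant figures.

0.518

Since Mercator area scale is 1/cos²φ, the true area equals the apparent area multiplied by cos²φ.
True area of plateau region: 235000 × cos²(61.9°) = 235000 × 0.2219 = 52140 km².
True area of nature reserve: 170000 × cos²(39.7°) = 170000 × 0.5920 = 100600 km².
Ratio = 52140 / 100600 ≈ 0.518.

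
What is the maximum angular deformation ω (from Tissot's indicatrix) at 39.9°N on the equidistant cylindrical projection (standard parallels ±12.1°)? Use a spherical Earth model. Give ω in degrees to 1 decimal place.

With standard parallel φ₀ = 12.1°, the equirectangular projection gives x = Rλ cos φ₀, y = Rφ, so h = 1 and k = cos 12.1° / cos φ.
At 39.9°: h = 1.000, k = 1.275; principal scales a = 1.275, b = 1.000.
sin(ω/2) = (a − b)/(a + b) = 0.2745/2.275 = 0.1207, so ω = 2 arcsin(0.1207) ≈ 13.9°.

13.9°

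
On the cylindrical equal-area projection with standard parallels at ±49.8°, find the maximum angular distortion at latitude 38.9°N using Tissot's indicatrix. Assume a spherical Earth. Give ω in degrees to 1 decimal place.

For cylindrical equal-area with standard parallel φ₀, h = cos φ / cos φ₀ and k = cos φ₀ / cos φ, so h·k = 1.
At 38.9°: h = 1.206, k = 0.8294; principal scales a = 1.206, b = 0.8294.
sin(ω/2) = (a − b)/(a + b) = 0.3763/2.035 = 0.1849, so ω = 2 arcsin(0.1849) ≈ 21.3°.

21.3°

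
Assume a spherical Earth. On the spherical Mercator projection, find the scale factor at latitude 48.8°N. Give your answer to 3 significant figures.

Mercator is conformal, so the point scale is isotropic: h = k = sec φ = 1/cos φ.
k = 1/cos 48.8° = 1/0.6587 = 1.518.

1.52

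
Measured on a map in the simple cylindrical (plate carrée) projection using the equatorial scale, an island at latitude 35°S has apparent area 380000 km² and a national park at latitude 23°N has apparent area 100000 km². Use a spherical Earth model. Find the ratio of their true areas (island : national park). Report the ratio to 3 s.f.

3.38

Plate carrée has h = 1 and k = sec φ, giving areal scale sec φ; true area = (apparent area) · cos φ.
True area of island: 380000 × cos(35°) = 380000 × 0.8192 = 311300 km².
True area of national park: 100000 × cos(23°) = 100000 × 0.9205 = 92050 km².
Ratio = 311300 / 92050 ≈ 3.38.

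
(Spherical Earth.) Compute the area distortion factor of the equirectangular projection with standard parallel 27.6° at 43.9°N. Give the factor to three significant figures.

In the equirectangular projection with standard parallel φ₀ = 27.6° (x = Rλ cos φ₀, y = Rφ), meridians are true-scale (h = 1) and the parallel scale is k = cos φ₀ / cos φ.
Areal scale = h·k = 1 × cos φ₀ / cos φ; at 43.9°, h = 1.000, k = 1.230, so h·k = 1.230.

1.23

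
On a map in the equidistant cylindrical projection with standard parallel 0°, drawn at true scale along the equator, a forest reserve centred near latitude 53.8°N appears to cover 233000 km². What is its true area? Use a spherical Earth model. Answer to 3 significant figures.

138000 km²

For the equirectangular projection with φ₀ = 0 (plate carrée), h = 1 along meridians and k = sec φ along parallels.
Areal scale = h·k = 1 × sec φ; at 53.8°, h = 1.000, k = 1.693, so h·k = 1.693.
True area = apparent / (areal scale) = 233000 / 1.693 ≈ 138000 km².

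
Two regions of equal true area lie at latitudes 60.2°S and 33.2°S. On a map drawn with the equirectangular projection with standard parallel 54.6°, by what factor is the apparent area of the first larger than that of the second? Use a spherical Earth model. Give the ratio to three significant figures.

1.68

The equidistant cylindrical projection with φ₀ = 54.6° has h = 1 (meridians true) and k = cos φ₀ / cos φ along parallels.
Areal scale at 60.2°: h·k = 1.000 × 1.166 = 1.166.
Areal scale at 33.2°: h·k = 1.000 × 0.6923 = 0.6923.
Ratio = 1.166/0.6923 ≈ 1.68.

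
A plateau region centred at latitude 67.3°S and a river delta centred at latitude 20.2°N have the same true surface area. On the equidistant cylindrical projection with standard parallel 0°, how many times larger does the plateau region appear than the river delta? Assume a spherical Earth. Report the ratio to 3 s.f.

2.43

In the plate carrée (x = Rλ, y = Rφ), meridians are true-scale (h = 1) and parallels are stretched by k = sec φ.
Areal scale at 67.3°: h·k = 1.000 × 2.591 = 2.591.
Areal scale at 20.2°: h·k = 1.000 × 1.066 = 1.066.
Ratio = 2.591/1.066 ≈ 2.43.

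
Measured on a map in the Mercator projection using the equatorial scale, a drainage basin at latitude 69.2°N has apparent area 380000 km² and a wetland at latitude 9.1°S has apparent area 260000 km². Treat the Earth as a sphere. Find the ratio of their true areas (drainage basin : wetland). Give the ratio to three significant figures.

On Mercator the areal scale is sec²φ, so true area = apparent × cos²φ.
True area of drainage basin: 380000 × cos²(69.2°) = 380000 × 0.1261 = 47920 km².
True area of wetland: 260000 × cos²(9.1°) = 260000 × 0.9750 = 253500 km².
Ratio = 47920 / 253500 ≈ 0.189.

0.189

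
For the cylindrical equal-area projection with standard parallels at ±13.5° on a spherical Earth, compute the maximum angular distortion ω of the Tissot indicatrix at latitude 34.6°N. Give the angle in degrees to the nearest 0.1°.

19.0°

Cylindrical equal-area (φ₀ = 13.5°): h = cos φ / cos 13.5° along meridians, k = cos 13.5° / cos φ along parallels; h·k = 1.
At 34.6°: h = 0.8465, k = 1.181; principal scales a = 1.181, b = 0.8465.
sin(ω/2) = (a − b)/(a + b) = 0.3348/2.028 = 0.1651, so ω = 2 arcsin(0.1651) ≈ 19.0°.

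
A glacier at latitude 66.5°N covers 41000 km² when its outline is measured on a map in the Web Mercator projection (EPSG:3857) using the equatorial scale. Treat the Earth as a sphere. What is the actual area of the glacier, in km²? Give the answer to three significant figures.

6520 km²

The Mercator projection is conformal; its linear scale factor is the same in every direction and equals sec φ = 1/cos φ.
Areal scale = k² = sec²φ = 1/cos²(66.5°) = 1/0.3987² = 6.289.
True area = apparent / (areal scale) = 41000 / 6.289 ≈ 6520 km².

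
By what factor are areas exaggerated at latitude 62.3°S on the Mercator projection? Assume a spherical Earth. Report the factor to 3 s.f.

The Mercator projection is conformal; its linear scale factor is the same in every direction and equals sec φ = 1/cos φ.
Areal scale = k² = sec²φ = 1/cos²(62.3°) = 1/0.4648² = 4.628.

4.63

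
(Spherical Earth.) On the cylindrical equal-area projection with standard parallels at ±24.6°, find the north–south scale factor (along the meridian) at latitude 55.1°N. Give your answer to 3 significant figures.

For cylindrical equal-area with standard parallel φ₀, h = cos φ / cos φ₀ and k = cos φ₀ / cos φ, so h·k = 1.
h = cos 55.1° / cos 24.6° = 0.5721/0.9092 = 0.6293.

0.629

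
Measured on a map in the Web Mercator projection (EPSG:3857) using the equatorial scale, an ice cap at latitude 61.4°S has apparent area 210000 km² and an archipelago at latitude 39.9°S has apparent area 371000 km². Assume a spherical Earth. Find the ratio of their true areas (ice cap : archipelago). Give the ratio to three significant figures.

0.220

Mercator's areal exaggeration is sec²φ; hence true area = (apparent area) · cos²φ.
True area of ice cap: 210000 × cos²(61.4°) = 210000 × 0.2291 = 48120 km².
True area of archipelago: 371000 × cos²(39.9°) = 371000 × 0.5885 = 218300 km².
Ratio = 48120 / 218300 ≈ 0.220.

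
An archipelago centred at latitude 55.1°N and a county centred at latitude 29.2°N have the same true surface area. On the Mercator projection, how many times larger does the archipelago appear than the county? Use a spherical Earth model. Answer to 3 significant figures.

On Mercator, area is exaggerated by sec²φ = 1/cos²φ.
At 55.1°: sec²(55.1°) = 1/0.5721² = 3.055.
At 29.2°: sec²(29.2°) = 1/0.8729² = 1.312.
Ratio = 3.055/1.312 = cos²(29.2°)/cos²(55.1°) ≈ 2.33.

2.33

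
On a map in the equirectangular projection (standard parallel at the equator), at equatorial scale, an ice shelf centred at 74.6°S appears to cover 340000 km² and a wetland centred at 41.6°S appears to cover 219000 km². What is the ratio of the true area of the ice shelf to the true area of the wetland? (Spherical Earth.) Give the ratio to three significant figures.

Plate carrée has h = 1 and k = sec φ, giving areal scale sec φ; true area = (apparent area) · cos φ.
True area of ice shelf: 340000 × cos(74.6°) = 340000 × 0.2656 = 90290 km².
True area of wetland: 219000 × cos(41.6°) = 219000 × 0.7478 = 163800 km².
Ratio = 90290 / 163800 ≈ 0.551.

0.551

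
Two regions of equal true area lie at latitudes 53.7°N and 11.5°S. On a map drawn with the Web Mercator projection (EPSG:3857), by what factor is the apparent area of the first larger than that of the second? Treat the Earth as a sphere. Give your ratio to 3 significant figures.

2.74

Mercator areal scale is sec²φ.
At 53.7°: sec²(53.7°) = 1/0.5920² = 2.853.
At 11.5°: sec²(11.5°) = 1/0.9799² = 1.041.
Ratio = 2.853/1.041 = cos²(11.5°)/cos²(53.7°) ≈ 2.74.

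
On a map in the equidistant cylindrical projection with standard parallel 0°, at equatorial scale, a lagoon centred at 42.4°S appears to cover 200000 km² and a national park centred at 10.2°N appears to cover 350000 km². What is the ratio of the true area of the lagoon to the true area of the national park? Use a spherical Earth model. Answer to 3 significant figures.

On the plate carrée, areal scale = h·k = 1 × sec φ, so true area = apparent × cos φ.
True area of lagoon: 200000 × cos(42.4°) = 200000 × 0.7385 = 147700 km².
True area of national park: 350000 × cos(10.2°) = 350000 × 0.9842 = 344500 km².
Ratio = 147700 / 344500 ≈ 0.429.

0.429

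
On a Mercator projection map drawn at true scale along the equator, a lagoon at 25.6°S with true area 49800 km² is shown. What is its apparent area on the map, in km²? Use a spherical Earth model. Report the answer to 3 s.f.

Mercator is conformal, so the point scale is isotropic: h = k = sec φ = 1/cos φ.
Areal scale = k² = sec²φ = 1/cos²(25.6°) = 1/0.9018² = 1.230.
Apparent area = 49800 × 1.230 ≈ 61200 km².

61200 km²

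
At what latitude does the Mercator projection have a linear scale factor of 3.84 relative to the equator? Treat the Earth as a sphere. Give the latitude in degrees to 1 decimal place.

Mercator scale is k = sec φ = 1/cos φ.
1/cos φ = 3.84  ⇒  cos φ = 0.2604  ⇒  φ = arccos(0.2604) ≈ 74.9°.

74.9°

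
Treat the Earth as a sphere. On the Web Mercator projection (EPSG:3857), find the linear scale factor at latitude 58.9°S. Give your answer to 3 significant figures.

For Mercator, h = k = sec φ (a conformal cylindrical projection has a single point scale, 1/cos φ).
k = 1/cos 58.9° = 1/0.5165 = 1.936.

1.94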